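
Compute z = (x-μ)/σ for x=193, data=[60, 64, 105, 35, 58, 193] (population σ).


μ = 85.8333, σ = 52.2092
z = (193 - 85.8333)/52.2092 = 2.0526

2.0526


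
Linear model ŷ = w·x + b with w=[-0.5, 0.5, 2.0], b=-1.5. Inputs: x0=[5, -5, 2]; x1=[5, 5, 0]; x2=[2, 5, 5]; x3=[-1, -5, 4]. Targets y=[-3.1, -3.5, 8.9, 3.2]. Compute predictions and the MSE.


ŷ0 = (-0.5)·(5) + (0.5)·(-5) + (2.0)·(2) - 1.5 = -2.5
ŷ1 = (-0.5)·(5) + (0.5)·(5) + (2.0)·(0) - 1.5 = -1.5
ŷ2 = (-0.5)·(2) + (0.5)·(5) + (2.0)·(5) - 1.5 = 10.0
ŷ3 = (-0.5)·(-1) + (0.5)·(-5) + (2.0)·(4) - 1.5 = 4.5
errors² = [0.36, 4.0, 1.21, 1.69]
MSE = 7.2600/4 = 1.815

1.815


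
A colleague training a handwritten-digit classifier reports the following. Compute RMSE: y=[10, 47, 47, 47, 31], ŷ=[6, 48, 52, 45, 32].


MSE = 47/5 = 9.4
RMSE = √(47/5) = 3.0659

3.0659


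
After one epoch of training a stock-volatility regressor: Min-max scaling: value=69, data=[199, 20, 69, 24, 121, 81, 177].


min=20, max=199
(69-20)/(199-20) = 49/179 = 0.2737

0.2737


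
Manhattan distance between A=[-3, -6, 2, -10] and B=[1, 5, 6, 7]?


d = |-3-1| + |-6-5| + |2-6| + |-10-7|
  = 4 + 11 + 4 + 17
  = 36

36


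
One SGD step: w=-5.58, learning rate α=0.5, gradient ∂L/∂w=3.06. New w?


w_new = w - α·∇
= -5.58 - 0.5·3.06
= -5.58 - 1.53
= -7.11

-7.11


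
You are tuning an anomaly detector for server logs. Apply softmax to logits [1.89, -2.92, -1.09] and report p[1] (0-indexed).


Exponentials: e^1.89=6.6194, e^-2.92=0.0539, e^-1.09=0.3362
Sum = 7.0095
Softmax = [0.9443, 0.0077, 0.048]
p[1] = 0.0539/7.0095 = 0.0077

0.0077


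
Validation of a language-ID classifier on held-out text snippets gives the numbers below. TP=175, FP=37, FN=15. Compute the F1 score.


Precision = 175/212 = 0.8255
Recall = 175/190 = 0.9211
F1 = 2·P·R/(P+R) = 2·TP/(2·TP+FP+FN) = 350/(350+37+15) = 350/402 = 0.8706

0.8706


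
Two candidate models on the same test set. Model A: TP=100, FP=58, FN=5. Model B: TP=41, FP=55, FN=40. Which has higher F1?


Model A: P=100/158=0.6329, R=100/105=0.9524, F1=2PR/(P+R)=2TP/(2TP+FP+FN)=200/263=0.7605
Model B: P=41/96=0.4271, R=41/81=0.5062, F1=2PR/(P+R)=2TP/(2TP+FP+FN)=82/177=0.4633
0.7605 > 0.4633 → Model A

Model A


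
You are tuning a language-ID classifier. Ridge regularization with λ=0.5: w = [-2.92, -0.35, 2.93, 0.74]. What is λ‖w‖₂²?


‖w‖₂² = (-2.92)² + (-0.35)² + (2.93)² + (0.74)²
     = 8.5264 + 0.1225 + 8.5849 + 0.5476
     = 17.7814
λ·‖w‖₂² = 0.5·17.7814 = 8.8907

8.8907


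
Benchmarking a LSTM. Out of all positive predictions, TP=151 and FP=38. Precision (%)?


Precision = TP/(TP+FP)
= 151/(151+38)
= 151/189 = 79.89%

79.89%


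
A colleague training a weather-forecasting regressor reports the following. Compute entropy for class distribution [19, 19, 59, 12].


Probabilities: [19/109, 19/109, 59/109, 12/109] ≈ [0.1743, 0.1743, 0.5413, 0.1101]
H = -((19/109)·log₂(19/109) + (19/109)·log₂(19/109) + (59/109)·log₂(59/109) + (12/109)·log₂(12/109))
  = 1.7084 bits

1.7084 bits


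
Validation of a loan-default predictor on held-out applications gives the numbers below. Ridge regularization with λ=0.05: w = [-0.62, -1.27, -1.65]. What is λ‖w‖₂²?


‖w‖₂² = (-0.62)² + (-1.27)² + (-1.65)²
     = 0.3844 + 1.6129 + 2.7225
     = 4.7198
λ·‖w‖₂² = 0.05·4.7198 = 0.23599

0.23599


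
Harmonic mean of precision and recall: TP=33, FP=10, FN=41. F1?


Precision = 33/43 = 0.7674
Recall = 33/74 = 0.4459
F1 = 2·P·R/(P+R) = 2·TP/(2·TP+FP+FN) = 66/(66+10+41) = 66/117 = 0.5641

0.5641


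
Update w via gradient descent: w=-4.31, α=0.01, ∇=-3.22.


w_new = w - α·∇
= -4.31 - 0.01·-3.22
= -4.31 + 0.0322
= -4.2778

-4.2778


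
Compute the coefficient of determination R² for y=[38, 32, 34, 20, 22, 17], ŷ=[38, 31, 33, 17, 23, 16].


ȳ = 27.1667
SS_res = Σ(y-ŷ)² = 13
SS_tot = Σ(y-ȳ)² = 368.83
R² = 1 - SS_res/SS_tot = 1 - 0.0352 = 0.9648

0.9648


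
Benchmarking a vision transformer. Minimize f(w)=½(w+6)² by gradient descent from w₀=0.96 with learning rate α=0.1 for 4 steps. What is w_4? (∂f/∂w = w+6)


step 1: grad = 0.96+6 = 6.96; w = 0.96 - 0.1·(6.96) = 0.264
step 2: grad = 0.264+6 = 6.264; w = 0.264 - 0.1·(6.264) = -0.3624
step 3: grad = -0.3624+6 = 5.6376; w = -0.3624 - 0.1·(5.6376) = -0.92616
step 4: grad = -0.92616+6 = 5.07384; w = -0.92616 - 0.1·(5.07384) = -1.433544

-1.433544


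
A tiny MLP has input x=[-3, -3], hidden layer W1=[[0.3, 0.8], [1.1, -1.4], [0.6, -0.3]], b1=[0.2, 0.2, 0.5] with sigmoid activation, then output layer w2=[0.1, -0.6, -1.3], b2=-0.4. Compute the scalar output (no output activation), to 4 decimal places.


z1[0] = (0.3)·(-3) + (0.8)·(-3) + 0.2 = -3.1
z1[1] = (1.1)·(-3) + (-1.4)·(-3) + 0.2 = 1.1
z1[2] = (0.6)·(-3) + (-0.3)·(-3) + 0.5 = -0.4
h = sigmoid(z1) = [0.0431, 0.7503, 0.4013]
output = (0.1)·(0.0431) + (-0.6)·(0.7503) + (-1.3)·(0.4013) - 0.4 = -1.3676

-1.3676


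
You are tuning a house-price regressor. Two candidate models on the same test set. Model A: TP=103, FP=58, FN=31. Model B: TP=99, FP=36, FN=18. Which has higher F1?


Model A: P=103/161=0.6398, R=103/134=0.7687, F1=2PR/(P+R)=2TP/(2TP+FP+FN)=206/295=0.6983
Model B: P=99/135=0.7333, R=99/117=0.8462, F1=2PR/(P+R)=2TP/(2TP+FP+FN)=198/252=0.7857
0.6983 < 0.7857 → Model B

Model B


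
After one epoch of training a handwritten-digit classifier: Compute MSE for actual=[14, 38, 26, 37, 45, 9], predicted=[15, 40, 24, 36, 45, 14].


Squared errors: (14-15)²=1, (38-40)²=4, (26-24)²=4, (37-36)²=1, (45-45)²=0, (9-14)²=25
Sum = 35
MSE = 35/6 = 35/6

35/6


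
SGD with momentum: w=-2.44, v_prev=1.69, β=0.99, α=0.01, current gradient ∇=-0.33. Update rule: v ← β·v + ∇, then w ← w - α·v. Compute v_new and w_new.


v_new = 0.99·1.69 - 0.33 = 1.6731 - 0.33 = 1.3431
w_new = -2.44 - 0.01·1.3431 = -2.44 - 0.013431 = -2.453431

v_new=1.3431, w_new=-2.453431


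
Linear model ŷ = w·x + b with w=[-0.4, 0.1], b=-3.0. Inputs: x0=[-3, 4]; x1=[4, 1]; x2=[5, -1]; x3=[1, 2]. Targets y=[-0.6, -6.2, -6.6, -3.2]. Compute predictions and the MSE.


ŷ0 = (-0.4)·(-3) + (0.1)·(4) - 3.0 = -1.4
ŷ1 = (-0.4)·(4) + (0.1)·(1) - 3.0 = -4.5
ŷ2 = (-0.4)·(5) + (0.1)·(-1) - 3.0 = -5.1
ŷ3 = (-0.4)·(1) + (0.1)·(2) - 3.0 = -3.2
errors² = [0.64, 2.89, 2.25, 0.0]
MSE = 5.7800/4 = 1.445

1.445


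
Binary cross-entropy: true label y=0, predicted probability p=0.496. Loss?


BCE = -[y·ln(p) + (1-y)·ln(1-p)]
= -0 - 1·ln(1-0.496)
= -ln(0.504) = 0.6852

0.6852


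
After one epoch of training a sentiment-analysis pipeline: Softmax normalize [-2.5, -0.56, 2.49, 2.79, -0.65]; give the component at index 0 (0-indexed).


Exponentials: e^-2.5=0.0821, e^-0.56=0.5712, e^2.49=12.0613, e^2.79=16.281, e^-0.65=0.522
Sum = 29.5176
Softmax = [0.0028, 0.0194, 0.4086, 0.5516, 0.0177]
p[0] = 0.0821/29.5176 = 0.0028

0.0028


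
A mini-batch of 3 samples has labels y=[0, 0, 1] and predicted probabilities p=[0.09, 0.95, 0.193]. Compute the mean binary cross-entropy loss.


L[0] = -ln(1-0.09) = -ln(0.91) = 0.0943
L[1] = -ln(1-0.95) = -ln(0.05) = 2.9957
L[2] = -ln(0.193) = 1.6451
mean = (0.0943 + 2.9957 + 1.6451)/3 = 1.5784

1.5784


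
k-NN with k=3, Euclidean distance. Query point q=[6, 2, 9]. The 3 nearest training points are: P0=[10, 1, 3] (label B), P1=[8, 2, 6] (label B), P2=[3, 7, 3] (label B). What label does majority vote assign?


d(q,P0) = 7.2801  (label B)
d(q,P1) = 3.6056  (label B)
d(q,P2) = 8.3666  (label B)
Votes: A=0, B=3
Majority → B

B


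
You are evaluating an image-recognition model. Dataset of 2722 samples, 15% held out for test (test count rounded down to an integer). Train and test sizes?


Test = ⌊2722·15/100⌋ = 408
Train = 2722 - 408 = 2314

Train: 2314, Test: 408


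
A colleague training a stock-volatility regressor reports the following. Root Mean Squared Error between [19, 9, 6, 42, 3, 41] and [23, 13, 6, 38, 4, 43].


MSE = 53/6 = 8.8333
RMSE = √(53/6) = 2.9721

2.9721


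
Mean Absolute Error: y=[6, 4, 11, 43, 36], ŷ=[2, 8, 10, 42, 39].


Absolute errors: |6-2|=4, |4-8|=4, |11-10|=1, |43-42|=1, |36-39|=3
Sum = 13
MAE = 13/5 = 13/5

13/5


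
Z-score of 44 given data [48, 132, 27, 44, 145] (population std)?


μ = 79.2, σ = 49.1015
z = (44 - 79.2)/49.1015 = -0.7169

-0.7169


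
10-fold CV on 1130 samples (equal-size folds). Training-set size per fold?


Fold size = 1130/10 = 113
Training per fold = 1130 - 113 = 1017

1017


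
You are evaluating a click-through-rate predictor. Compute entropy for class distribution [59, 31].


Probabilities: [59/90, 31/90] ≈ [0.6556, 0.3444]
H = -((59/90)·log₂(59/90) + (31/90)·log₂(31/90))
  = 0.929 bits

0.929 bits


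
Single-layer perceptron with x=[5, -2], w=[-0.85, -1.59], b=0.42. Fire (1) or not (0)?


z = (5)·(-0.85) + (-2)·(-1.59) + 0.42
  = -0.65
step(z) = 0 (z<0)

0


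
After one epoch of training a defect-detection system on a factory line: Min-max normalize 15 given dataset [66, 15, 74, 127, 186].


min=15, max=186
(15-15)/(186-15) = 0/171 = 0.0

0.0


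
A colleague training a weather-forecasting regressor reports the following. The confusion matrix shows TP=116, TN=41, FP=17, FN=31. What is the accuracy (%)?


Accuracy = (TP+TN)/(TP+TN+FP+FN)
= (116+41)/(205)
= 157/205 = 76.59%

76.59%


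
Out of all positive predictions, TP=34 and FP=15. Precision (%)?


Precision = TP/(TP+FP)
= 34/(34+15)
= 34/49 = 69.39%

69.39%


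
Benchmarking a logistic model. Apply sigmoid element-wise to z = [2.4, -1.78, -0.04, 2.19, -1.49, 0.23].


σ(2.4) = 1/(1+e^-2.4) = 0.9168
σ(-1.78) = 1/(1+e^1.78) = 0.1443
σ(-0.04) = 1/(1+e^0.04) = 0.49
σ(2.19) = 1/(1+e^-2.19) = 0.8993
σ(-1.49) = 1/(1+e^1.49) = 0.1839
σ(0.23) = 1/(1+e^-0.23) = 0.5572
result = [0.9168, 0.1443, 0.49, 0.8993, 0.1839, 0.5572]

[0.9168, 0.1443, 0.49, 0.8993, 0.1839, 0.5572]


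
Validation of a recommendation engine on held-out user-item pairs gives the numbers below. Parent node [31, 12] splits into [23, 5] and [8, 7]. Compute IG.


Parent = [31, 12], H_parent = 0.8542
H_left = 0.6769 (n=28), H_right = 0.9968 (n=15)
H_children = (28/43)·0.6769 + (15/43)·0.9968 = 0.7885
IG = 0.8542 - 0.7885 = 0.0657

0.0657


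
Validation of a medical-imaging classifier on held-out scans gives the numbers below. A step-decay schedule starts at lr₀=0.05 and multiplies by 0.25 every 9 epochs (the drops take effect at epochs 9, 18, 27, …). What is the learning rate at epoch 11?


n_drops = ⌊11/9⌋ = 1
lr = 0.05·0.25^1 = 0.05·0.25 = 0.0125

0.0125


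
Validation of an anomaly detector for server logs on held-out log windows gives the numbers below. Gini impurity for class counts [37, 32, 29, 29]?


Probabilities: [37/127, 32/127, 29/127, 29/127] ≈ [0.2913, 0.252, 0.2283, 0.2283]
Σpᵢ² = (1369 + 1024 + 841 + 841)/127² = 4075/16129
Gini = 1 - Σpᵢ² = 1 - 4075/16129 = 0.7473

0.7473


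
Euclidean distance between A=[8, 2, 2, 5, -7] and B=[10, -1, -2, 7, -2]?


d = √((8-10)² + (2+ 1)² + (2+ 2)² + (5-7)² + (-7+ 2)²)
  = √(4 + 9 + 16 + 4 + 25)
  = √58 = 7.6158

7.6158


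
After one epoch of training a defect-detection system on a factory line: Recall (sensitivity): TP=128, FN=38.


Recall = TP/(TP+FN)
= 128/(128+38)
= 128/166 = 77.11%

77.11%


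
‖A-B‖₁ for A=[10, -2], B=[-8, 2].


d = |10+ 8| + |-2-2|
  = 18 + 4
  = 22

22


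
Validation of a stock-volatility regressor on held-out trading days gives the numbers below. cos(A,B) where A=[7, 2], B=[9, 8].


A·B = 7·9 + 2·8 = 79
‖A‖ = √53 = 7.2801, ‖B‖ = √145 = 12.0416
cos = 79/(√53·√145) = 79/√7685 = 0.9012

0.9012


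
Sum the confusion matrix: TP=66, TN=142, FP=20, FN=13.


Total = TP + TN + FP + FN
= 66 + 142 + 20 + 13
= 241
(Predicted positive: 86, predicted negative: 155)

241


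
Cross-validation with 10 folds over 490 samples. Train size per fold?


Fold size = 490/10 = 49
Training per fold = 490 - 49 = 441

441


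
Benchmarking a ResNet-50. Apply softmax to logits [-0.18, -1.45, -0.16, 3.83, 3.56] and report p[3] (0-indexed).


Exponentials: e^-0.18=0.8353, e^-1.45=0.2346, e^-0.16=0.8521, e^3.83=46.0625, e^3.56=35.1632
Sum = 83.1477
Softmax = [0.01, 0.0028, 0.0102, 0.554, 0.4229]
p[3] = 46.0625/83.1477 = 0.554

0.554


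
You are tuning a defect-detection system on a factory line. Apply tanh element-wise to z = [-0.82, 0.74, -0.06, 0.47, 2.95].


tanh(-0.82) = -0.6751
tanh(0.74) = 0.6291
tanh(-0.06) = -0.0599
tanh(0.47) = 0.4382
tanh(2.95) = 0.9945
result = [-0.6751, 0.6291, -0.0599, 0.4382, 0.9945]

[-0.6751, 0.6291, -0.0599, 0.4382, 0.9945]


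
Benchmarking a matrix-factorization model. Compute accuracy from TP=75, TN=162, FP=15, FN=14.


Accuracy = (TP+TN)/(TP+TN+FP+FN)
= (75+162)/(266)
= 237/266 = 89.1%

89.1%


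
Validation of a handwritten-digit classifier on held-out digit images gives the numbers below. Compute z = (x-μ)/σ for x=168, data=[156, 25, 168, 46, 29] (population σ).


μ = 84.8, σ = 63.5402
z = (168 - 84.8)/63.5402 = 1.3094

1.3094


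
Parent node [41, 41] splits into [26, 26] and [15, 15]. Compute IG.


Parent = [41, 41], H_parent = 1
H_left = 1 (n=52), H_right = 1 (n=30)
H_children = (52/82)·1 + (30/82)·1 = 1
IG = 1 - 1 = 0.0

0.0


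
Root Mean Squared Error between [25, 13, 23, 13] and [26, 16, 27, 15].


MSE = 30/4 = 7.5
RMSE = √(30/4) = 2.7386

2.7386


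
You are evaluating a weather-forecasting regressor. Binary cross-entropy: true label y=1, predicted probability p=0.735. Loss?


BCE = -[y·ln(p) + (1-y)·ln(1-p)]
= -1·ln(0.735) - 0
= -ln(0.735) = 0.3079

0.3079


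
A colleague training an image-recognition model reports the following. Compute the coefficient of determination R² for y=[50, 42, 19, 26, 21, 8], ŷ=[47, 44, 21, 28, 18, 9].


ȳ = 27.6667
SS_res = Σ(y-ŷ)² = 31
SS_tot = Σ(y-ȳ)² = 1213.33
R² = 1 - SS_res/SS_tot = 1 - 0.0255 = 0.9745

0.9745


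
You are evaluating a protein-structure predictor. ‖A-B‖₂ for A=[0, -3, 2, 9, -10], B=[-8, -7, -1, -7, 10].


d = √((0+ 8)² + (-3+ 7)² + (2+ 1)² + (9+ 7)² + (-10-10)²)
  = √(64 + 16 + 9 + 256 + 400)
  = √745 = 27.2947

27.2947


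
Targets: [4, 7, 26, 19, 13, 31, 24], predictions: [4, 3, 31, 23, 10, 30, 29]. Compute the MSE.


Squared errors: (4-4)²=0, (7-3)²=16, (26-31)²=25, (19-23)²=16, (13-10)²=9, (31-30)²=1, (24-29)²=25
Sum = 92
MSE = 92/7 = 92/7

92/7


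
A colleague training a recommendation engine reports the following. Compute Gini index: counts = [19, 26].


Probabilities: [19/45, 26/45] ≈ [0.4222, 0.5778]
Σpᵢ² = (361 + 676)/45² = 1037/2025
Gini = 1 - Σpᵢ² = 1 - 1037/2025 = 0.4879

0.4879


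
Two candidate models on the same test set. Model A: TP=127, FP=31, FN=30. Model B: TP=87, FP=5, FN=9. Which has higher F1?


Model A: P=127/158=0.8038, R=127/157=0.8089, F1=2PR/(P+R)=2TP/(2TP+FP+FN)=254/315=0.8063
Model B: P=87/92=0.9457, R=87/96=0.9062, F1=2PR/(P+R)=2TP/(2TP+FP+FN)=174/188=0.9255
0.8063 < 0.9255 → Model B

Model B


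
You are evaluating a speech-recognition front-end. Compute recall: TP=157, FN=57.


Recall = TP/(TP+FN)
= 157/(157+57)
= 157/214 = 73.36%

73.36%


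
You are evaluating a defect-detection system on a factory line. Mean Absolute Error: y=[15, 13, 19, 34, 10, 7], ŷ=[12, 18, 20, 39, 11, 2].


Absolute errors: |15-12|=3, |13-18|=5, |19-20|=1, |34-39|=5, |10-11|=1, |7-2|=5
Sum = 20
MAE = 20/6 = 10/3

10/3


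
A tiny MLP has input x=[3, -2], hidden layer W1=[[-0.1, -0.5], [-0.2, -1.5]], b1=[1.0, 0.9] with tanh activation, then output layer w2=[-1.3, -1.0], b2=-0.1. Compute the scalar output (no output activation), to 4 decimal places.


z1[0] = (-0.1)·(3) + (-0.5)·(-2) + 1.0 = 1.7
z1[1] = (-0.2)·(3) + (-1.5)·(-2) + 0.9 = 3.3
h = tanh(z1) = [0.9354, 0.9973]
output = (-1.3)·(0.9354) + (-1.0)·(0.9973) - 0.1 = -2.3133

-2.3133


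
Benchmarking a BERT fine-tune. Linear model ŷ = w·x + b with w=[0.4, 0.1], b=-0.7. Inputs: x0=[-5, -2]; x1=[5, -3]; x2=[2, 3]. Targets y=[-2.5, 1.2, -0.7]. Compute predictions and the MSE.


ŷ0 = (0.4)·(-5) + (0.1)·(-2) - 0.7 = -2.9
ŷ1 = (0.4)·(5) + (0.1)·(-3) - 0.7 = 1.0
ŷ2 = (0.4)·(2) + (0.1)·(3) - 0.7 = 0.4
errors² = [0.16, 0.04, 1.21]
MSE = 1.4100/3 = 0.47

0.47


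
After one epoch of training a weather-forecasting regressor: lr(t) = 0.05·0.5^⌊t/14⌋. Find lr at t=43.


n_drops = ⌊43/14⌋ = 3
lr = 0.05·0.5^3 = 0.05·0.125 = 0.00625

0.00625


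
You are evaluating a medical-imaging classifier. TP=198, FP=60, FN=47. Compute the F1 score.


Precision = 198/258 = 0.7674
Recall = 198/245 = 0.8082
F1 = 2·P·R/(P+R) = 2·TP/(2·TP+FP+FN) = 396/(396+60+47) = 396/503 = 0.7873

0.7873


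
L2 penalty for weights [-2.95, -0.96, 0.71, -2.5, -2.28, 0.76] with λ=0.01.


‖w‖₂² = (-2.95)² + (-0.96)² + (0.71)² + (-2.5)² + (-2.28)² + (0.76)²
     = 8.7025 + 0.9216 + 0.5041 + 6.25 + 5.1984 + 0.5776
     = 22.1542
λ·‖w‖₂² = 0.01·22.1542 = 0.221542

0.221542


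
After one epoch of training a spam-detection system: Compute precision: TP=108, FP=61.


Precision = TP/(TP+FP)
= 108/(108+61)
= 108/169 = 63.91%

63.91%


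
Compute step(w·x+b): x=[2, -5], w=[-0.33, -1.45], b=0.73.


z = (2)·(-0.33) + (-5)·(-1.45) + 0.73
  = 7.32
step(z) = 1 (z≥0)

1


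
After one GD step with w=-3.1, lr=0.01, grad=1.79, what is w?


w_new = w - α·∇
= -3.1 - 0.01·1.79
= -3.1 - 0.0179
= -3.1179

-3.1179


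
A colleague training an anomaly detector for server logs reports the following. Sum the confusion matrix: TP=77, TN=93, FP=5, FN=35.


Total = TP + TN + FP + FN
= 77 + 93 + 5 + 35
= 210
(Predicted positive: 82, predicted negative: 128)

210


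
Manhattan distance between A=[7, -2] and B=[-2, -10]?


d = |7+ 2| + |-2+ 10|
  = 9 + 8
  = 17

17


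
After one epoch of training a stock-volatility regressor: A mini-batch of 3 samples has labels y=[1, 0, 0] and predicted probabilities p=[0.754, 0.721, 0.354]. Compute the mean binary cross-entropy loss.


L[0] = -ln(0.754) = 0.2824
L[1] = -ln(1-0.721) = -ln(0.279) = 1.2765
L[2] = -ln(1-0.354) = -ln(0.646) = 0.437
mean = (0.2824 + 1.2765 + 0.437)/3 = 0.6653

0.6653


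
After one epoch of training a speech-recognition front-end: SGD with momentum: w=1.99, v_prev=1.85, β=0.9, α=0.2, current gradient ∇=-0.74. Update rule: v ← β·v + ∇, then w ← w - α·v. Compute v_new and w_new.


v_new = 0.9·1.85 - 0.74 = 1.665 - 0.74 = 0.925
w_new = 1.99 - 0.2·0.925 = 1.99 - 0.185 = 1.805

v_new=0.925, w_new=1.805


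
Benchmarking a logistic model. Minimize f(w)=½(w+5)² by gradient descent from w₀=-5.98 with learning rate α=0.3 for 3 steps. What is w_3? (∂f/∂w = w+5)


step 1: grad = -5.98+5 = -0.98; w = -5.98 - 0.3·(-0.98) = -5.686
step 2: grad = -5.686+5 = -0.686; w = -5.686 - 0.3·(-0.686) = -5.4802
step 3: grad = -5.4802+5 = -0.4802; w = -5.4802 - 0.3·(-0.4802) = -5.33614

-5.33614


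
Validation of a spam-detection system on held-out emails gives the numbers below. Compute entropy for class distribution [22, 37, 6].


Probabilities: [22/65, 37/65, 6/65] ≈ [0.3385, 0.5692, 0.0923]
H = -((22/65)·log₂(22/65) + (37/65)·log₂(37/65) + (6/65)·log₂(6/65))
  = 1.309 bits

1.309 bits


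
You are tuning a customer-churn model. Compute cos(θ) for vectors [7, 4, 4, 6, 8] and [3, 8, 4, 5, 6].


A·B = 7·3 + 4·8 + 4·4 + 6·5 + 8·6 = 147
‖A‖ = √181 = 13.4536, ‖B‖ = √150 = 12.2474
cos = 147/(√181·√150) = 147/√27150 = 0.8921

0.8921


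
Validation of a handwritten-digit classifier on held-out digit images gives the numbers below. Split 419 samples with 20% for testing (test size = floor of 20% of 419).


Test = ⌊419·20/100⌋ = 83
Train = 419 - 83 = 336

Train: 336, Test: 83


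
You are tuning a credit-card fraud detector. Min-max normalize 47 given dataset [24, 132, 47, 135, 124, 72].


min=24, max=135
(47-24)/(135-24) = 23/111 = 0.2072

0.2072


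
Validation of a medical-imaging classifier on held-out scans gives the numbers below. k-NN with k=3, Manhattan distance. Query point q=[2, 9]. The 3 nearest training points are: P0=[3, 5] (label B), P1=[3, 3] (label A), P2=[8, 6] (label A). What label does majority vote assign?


d(q,P0) = 5  (label B)
d(q,P1) = 7  (label A)
d(q,P2) = 9  (label A)
Votes: A=2, B=1
Majority → A

A


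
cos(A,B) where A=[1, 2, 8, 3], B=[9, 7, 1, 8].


A·B = 1·9 + 2·7 + 8·1 + 3·8 = 55
‖A‖ = √78 = 8.8318, ‖B‖ = √195 = 13.9642
cos = 55/(√78·√195) = 55/√15210 = 0.446

0.446


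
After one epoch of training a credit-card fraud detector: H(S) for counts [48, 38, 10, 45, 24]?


Probabilities: [48/165, 38/165, 10/165, 45/165, 24/165] ≈ [0.2909, 0.2303, 0.0606, 0.2727, 0.1455]
H = -((48/165)·log₂(48/165) + (38/165)·log₂(38/165) + (10/165)·log₂(10/165) + (45/165)·log₂(45/165) + (24/165)·log₂(24/165))
  = 2.167 bits

2.167 bits


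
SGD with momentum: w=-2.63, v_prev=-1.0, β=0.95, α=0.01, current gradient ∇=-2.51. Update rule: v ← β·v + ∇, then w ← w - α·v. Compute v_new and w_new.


v_new = 0.95·-1.0 - 2.51 = -0.95 - 2.51 = -3.46
w_new = -2.63 - 0.01·-3.46 = -2.63 + 0.0346 = -2.5954

v_new=-3.46, w_new=-2.5954


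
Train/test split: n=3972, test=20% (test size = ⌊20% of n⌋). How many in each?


Test = ⌊3972·20/100⌋ = 794
Train = 3972 - 794 = 3178

Train: 3178, Test: 794


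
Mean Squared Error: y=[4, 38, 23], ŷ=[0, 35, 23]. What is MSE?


Squared errors: (4-0)²=16, (38-35)²=9, (23-23)²=0
Sum = 25
MSE = 25/3 = 25/3

25/3


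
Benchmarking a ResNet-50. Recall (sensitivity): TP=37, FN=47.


Recall = TP/(TP+FN)
= 37/(37+47)
= 37/84 = 44.05%

44.05%


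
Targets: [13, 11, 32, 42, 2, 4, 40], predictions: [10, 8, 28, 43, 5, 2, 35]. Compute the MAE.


Absolute errors: |13-10|=3, |11-8|=3, |32-28|=4, |42-43|=1, |2-5|=3, |4-2|=2, |40-35|=5
Sum = 21
MAE = 21/7 = 3

3


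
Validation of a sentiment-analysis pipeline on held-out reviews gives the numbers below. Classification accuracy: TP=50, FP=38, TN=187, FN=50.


Accuracy = (TP+TN)/(TP+TN+FP+FN)
= (50+187)/(325)
= 237/325 = 72.92%

72.92%


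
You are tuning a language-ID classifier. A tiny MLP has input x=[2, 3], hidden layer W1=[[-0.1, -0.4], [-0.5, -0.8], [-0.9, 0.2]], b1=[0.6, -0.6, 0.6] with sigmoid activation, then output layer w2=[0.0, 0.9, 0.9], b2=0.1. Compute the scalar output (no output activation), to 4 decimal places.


z1[0] = (-0.1)·(2) + (-0.4)·(3) + 0.6 = -0.8
z1[1] = (-0.5)·(2) + (-0.8)·(3) - 0.6 = -4.0
z1[2] = (-0.9)·(2) + (0.2)·(3) + 0.6 = -0.6
h = sigmoid(z1) = [0.31, 0.018, 0.3543]
output = (0.0)·(0.31) + (0.9)·(0.018) + (0.9)·(0.3543) + 0.1 = 0.4351

0.4351


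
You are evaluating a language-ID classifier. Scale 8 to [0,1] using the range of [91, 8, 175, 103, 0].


min=0, max=175
(8-0)/(175-0) = 8/175 = 0.0457

0.0457


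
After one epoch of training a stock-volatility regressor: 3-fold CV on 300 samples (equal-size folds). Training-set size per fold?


Fold size = 300/3 = 100
Training per fold = 300 - 100 = 200

200


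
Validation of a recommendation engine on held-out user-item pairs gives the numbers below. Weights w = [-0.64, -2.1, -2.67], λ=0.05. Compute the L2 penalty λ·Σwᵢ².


‖w‖₂² = (-0.64)² + (-2.1)² + (-2.67)²
     = 0.4096 + 4.41 + 7.1289
     = 11.9485
λ·‖w‖₂² = 0.05·11.9485 = 0.597425

0.597425


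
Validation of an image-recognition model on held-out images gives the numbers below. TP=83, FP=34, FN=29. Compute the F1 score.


Precision = 83/117 = 0.7094
Recall = 83/112 = 0.7411
F1 = 2·P·R/(P+R) = 2·TP/(2·TP+FP+FN) = 166/(166+34+29) = 166/229 = 0.7249

0.7249


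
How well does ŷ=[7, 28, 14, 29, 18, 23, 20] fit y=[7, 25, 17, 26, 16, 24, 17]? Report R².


ȳ = 18.8571
SS_res = Σ(y-ŷ)² = 41
SS_tot = Σ(y-ȳ)² = 270.86
R² = 1 - SS_res/SS_tot = 1 - 0.1514 = 0.8486

0.8486


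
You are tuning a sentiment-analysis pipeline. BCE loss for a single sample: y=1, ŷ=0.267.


BCE = -[y·ln(p) + (1-y)·ln(1-p)]
= -1·ln(0.267) - 0
= -ln(0.267) = 1.3205

1.3205


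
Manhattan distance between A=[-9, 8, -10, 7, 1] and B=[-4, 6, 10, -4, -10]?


d = |-9+ 4| + |8-6| + |-10-10| + |7+ 4| + |1+ 10|
  = 5 + 2 + 20 + 11 + 11
  = 49

49


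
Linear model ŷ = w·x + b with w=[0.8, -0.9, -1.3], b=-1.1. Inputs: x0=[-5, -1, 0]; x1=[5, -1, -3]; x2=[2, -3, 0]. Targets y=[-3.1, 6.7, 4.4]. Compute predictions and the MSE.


ŷ0 = (0.8)·(-5) + (-0.9)·(-1) + (-1.3)·(0) - 1.1 = -4.2
ŷ1 = (0.8)·(5) + (-0.9)·(-1) + (-1.3)·(-3) - 1.1 = 7.7
ŷ2 = (0.8)·(2) + (-0.9)·(-3) + (-1.3)·(0) - 1.1 = 3.2
errors² = [1.21, 1.0, 1.44]
MSE = 3.6500/3 = 1.2167

1.2167


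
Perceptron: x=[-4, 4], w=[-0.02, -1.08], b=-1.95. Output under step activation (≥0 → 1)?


z = (-4)·(-0.02) + (4)·(-1.08) - 1.95
  = -6.19
step(z) = 0 (z<0)

0


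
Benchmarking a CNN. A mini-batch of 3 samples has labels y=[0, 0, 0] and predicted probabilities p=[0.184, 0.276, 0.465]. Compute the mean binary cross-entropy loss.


L[0] = -ln(1-0.184) = -ln(0.816) = 0.2033
L[1] = -ln(1-0.276) = -ln(0.724) = 0.323
L[2] = -ln(1-0.465) = -ln(0.535) = 0.6255
mean = (0.2033 + 0.323 + 0.6255)/3 = 0.3839

0.3839


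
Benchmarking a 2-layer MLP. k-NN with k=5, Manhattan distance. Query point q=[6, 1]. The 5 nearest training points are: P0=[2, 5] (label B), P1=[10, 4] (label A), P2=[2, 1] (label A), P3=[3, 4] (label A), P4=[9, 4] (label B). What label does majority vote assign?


d(q,P0) = 8  (label B)
d(q,P1) = 7  (label A)
d(q,P2) = 4  (label A)
d(q,P3) = 6  (label A)
d(q,P4) = 6  (label B)
Votes: A=3, B=2
Majority → A

A


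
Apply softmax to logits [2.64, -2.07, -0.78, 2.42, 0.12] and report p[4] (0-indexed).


Exponentials: e^2.64=14.0132, e^-2.07=0.1262, e^-0.78=0.4584, e^2.42=11.2459, e^0.12=1.1275
Sum = 26.9712
Softmax = [0.5196, 0.0047, 0.017, 0.417, 0.0418]
p[4] = 1.1275/26.9712 = 0.0418

0.0418


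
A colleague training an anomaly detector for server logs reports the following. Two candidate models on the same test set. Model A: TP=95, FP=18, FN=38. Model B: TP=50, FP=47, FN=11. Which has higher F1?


Model A: P=95/113=0.8407, R=95/133=0.7143, F1=2PR/(P+R)=2TP/(2TP+FP+FN)=190/246=0.7724
Model B: P=50/97=0.5155, R=50/61=0.8197, F1=2PR/(P+R)=2TP/(2TP+FP+FN)=100/158=0.6329
0.7724 > 0.6329 → Model A

Model A


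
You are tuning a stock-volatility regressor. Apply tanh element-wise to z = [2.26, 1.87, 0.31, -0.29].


tanh(2.26) = 0.9785
tanh(1.87) = 0.9536
tanh(0.31) = 0.3004
tanh(-0.29) = -0.2821
result = [0.9785, 0.9536, 0.3004, -0.2821]

[0.9785, 0.9536, 0.3004, -0.2821]


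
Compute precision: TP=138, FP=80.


Precision = TP/(TP+FP)
= 138/(138+80)
= 138/218 = 63.3%

63.3%


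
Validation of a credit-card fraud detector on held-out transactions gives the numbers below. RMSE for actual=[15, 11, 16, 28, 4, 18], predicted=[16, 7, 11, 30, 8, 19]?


MSE = 63/6 = 10.5
RMSE = √(63/6) = 3.2404

3.2404


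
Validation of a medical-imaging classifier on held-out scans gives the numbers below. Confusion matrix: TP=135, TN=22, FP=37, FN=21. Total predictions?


Total = TP + TN + FP + FN
= 135 + 22 + 37 + 21
= 215
(Predicted positive: 172, predicted negative: 43)

215


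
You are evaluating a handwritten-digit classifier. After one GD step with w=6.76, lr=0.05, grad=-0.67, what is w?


w_new = w - α·∇
= 6.76 - 0.05·-0.67
= 6.76 + 0.0335
= 6.7935

6.7935


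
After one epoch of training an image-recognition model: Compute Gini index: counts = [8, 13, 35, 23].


Probabilities: [8/79, 13/79, 35/79, 23/79] ≈ [0.1013, 0.1646, 0.443, 0.2911]
Σpᵢ² = (64 + 169 + 1225 + 529)/79² = 1987/6241
Gini = 1 - Σpᵢ² = 1 - 1987/6241 = 0.6816

0.6816


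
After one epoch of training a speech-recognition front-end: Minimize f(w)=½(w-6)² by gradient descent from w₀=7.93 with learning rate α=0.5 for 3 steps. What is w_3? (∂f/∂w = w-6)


step 1: grad = 7.93-6 = 1.93; w = 7.93 - 0.5·(1.93) = 6.965
step 2: grad = 6.965-6 = 0.965; w = 6.965 - 0.5·(0.965) = 6.4825
step 3: grad = 6.4825-6 = 0.4825; w = 6.4825 - 0.5·(0.4825) = 6.24125

6.24125


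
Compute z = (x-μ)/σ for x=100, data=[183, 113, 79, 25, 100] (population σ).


μ = 100, σ = 51.2328
z = (100 - 100)/51.2328 = 0.0

0.0


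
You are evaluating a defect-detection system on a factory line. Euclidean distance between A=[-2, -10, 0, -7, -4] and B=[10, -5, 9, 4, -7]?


d = √((-2-10)² + (-10+ 5)² + (0-9)² + (-7-4)² + (-4+ 7)²)
  = √(144 + 25 + 81 + 121 + 9)
  = √380 = 19.4936

19.4936


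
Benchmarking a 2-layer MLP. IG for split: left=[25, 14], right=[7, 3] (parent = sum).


Parent = [32, 17], H_parent = 0.9313
H_left = 0.9418 (n=39), H_right = 0.8813 (n=10)
H_children = (39/49)·0.9418 + (10/49)·0.8813 = 0.9295
IG = 0.9313 - 0.9295 = 0.0018

0.0018


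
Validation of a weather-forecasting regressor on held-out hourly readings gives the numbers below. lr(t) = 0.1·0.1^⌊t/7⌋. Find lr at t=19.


n_drops = ⌊19/7⌋ = 2
lr = 0.1·0.1^2 = 0.1·0.01 = 0.001

0.001


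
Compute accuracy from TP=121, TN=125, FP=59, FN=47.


Accuracy = (TP+TN)/(TP+TN+FP+FN)
= (121+125)/(352)
= 246/352 = 69.89%

69.89%


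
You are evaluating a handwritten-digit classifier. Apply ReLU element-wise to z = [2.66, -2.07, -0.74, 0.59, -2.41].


ReLU(2.66) = max(0, 2.66) = 2.66
ReLU(-2.07) = max(0, -2.07) = 0.0
ReLU(-0.74) = max(0, -0.74) = 0.0
ReLU(0.59) = max(0, 0.59) = 0.59
ReLU(-2.41) = max(0, -2.41) = 0.0
result = [2.66, 0.0, 0.0, 0.59, 0.0]

[2.66, 0.0, 0.0, 0.59, 0.0]


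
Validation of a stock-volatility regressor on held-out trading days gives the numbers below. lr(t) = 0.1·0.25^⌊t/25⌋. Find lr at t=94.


n_drops = ⌊94/25⌋ = 3
lr = 0.1·0.25^3 = 0.1·0.015625 = 0.0015625

0.0015625


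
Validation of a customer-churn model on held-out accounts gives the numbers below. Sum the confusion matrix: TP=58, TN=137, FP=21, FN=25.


Total = TP + TN + FP + FN
= 58 + 137 + 21 + 25
= 241
(Predicted positive: 79, predicted negative: 162)

241


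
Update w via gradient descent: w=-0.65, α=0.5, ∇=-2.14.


w_new = w - α·∇
= -0.65 - 0.5·-2.14
= -0.65 + 1.07
= 0.42

0.42


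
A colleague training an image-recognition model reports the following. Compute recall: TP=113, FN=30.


Recall = TP/(TP+FN)
= 113/(113+30)
= 113/143 = 79.02%

79.02%


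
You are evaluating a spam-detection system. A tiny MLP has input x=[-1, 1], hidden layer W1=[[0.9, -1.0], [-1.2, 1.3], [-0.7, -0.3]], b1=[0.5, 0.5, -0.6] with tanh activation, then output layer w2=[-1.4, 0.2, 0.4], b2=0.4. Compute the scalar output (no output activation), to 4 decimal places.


z1[0] = (0.9)·(-1) + (-1.0)·(1) + 0.5 = -1.4
z1[1] = (-1.2)·(-1) + (1.3)·(1) + 0.5 = 3.0
z1[2] = (-0.7)·(-1) + (-0.3)·(1) - 0.6 = -0.2
h = tanh(z1) = [-0.8854, 0.9951, -0.1974]
output = (-1.4)·(-0.8854) + (0.2)·(0.9951) + (0.4)·(-0.1974) + 0.4 = 1.7596

1.7596


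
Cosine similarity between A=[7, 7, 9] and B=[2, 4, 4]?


A·B = 7·2 + 7·4 + 9·4 = 78
‖A‖ = √179 = 13.3791, ‖B‖ = √36 = 6
cos = 78/(√179·√36) = 78/√6444 = 0.9717

0.9717


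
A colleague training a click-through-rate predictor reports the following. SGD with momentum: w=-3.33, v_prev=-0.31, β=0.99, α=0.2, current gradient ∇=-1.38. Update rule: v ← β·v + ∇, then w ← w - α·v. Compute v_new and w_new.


v_new = 0.99·-0.31 - 1.38 = -0.3069 - 1.38 = -1.6869
w_new = -3.33 - 0.2·-1.6869 = -3.33 + 0.33738 = -2.99262

v_new=-1.6869, w_new=-2.99262


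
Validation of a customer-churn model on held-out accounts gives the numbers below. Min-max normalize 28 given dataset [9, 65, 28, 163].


min=9, max=163
(28-9)/(163-9) = 19/154 = 0.1234

0.1234


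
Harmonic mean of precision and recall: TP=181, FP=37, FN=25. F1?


Precision = 181/218 = 0.8303
Recall = 181/206 = 0.8786
F1 = 2·P·R/(P+R) = 2·TP/(2·TP+FP+FN) = 362/(362+37+25) = 362/424 = 0.8538

0.8538


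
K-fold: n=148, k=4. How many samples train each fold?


Fold size = 148/4 = 37
Training per fold = 148 - 37 = 111

111


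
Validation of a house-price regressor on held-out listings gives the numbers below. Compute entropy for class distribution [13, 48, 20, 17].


Probabilities: [13/98, 48/98, 20/98, 17/98] ≈ [0.1327, 0.4898, 0.2041, 0.1735]
H = -((13/98)·log₂(13/98) + (48/98)·log₂(48/98) + (20/98)·log₂(20/98) + (17/98)·log₂(17/98))
  = 1.7973 bits

1.7973 bits


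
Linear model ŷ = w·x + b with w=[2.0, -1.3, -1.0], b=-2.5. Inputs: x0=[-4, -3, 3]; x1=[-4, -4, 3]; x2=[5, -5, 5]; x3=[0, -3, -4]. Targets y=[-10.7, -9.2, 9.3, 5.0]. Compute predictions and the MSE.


ŷ0 = (2.0)·(-4) + (-1.3)·(-3) + (-1.0)·(3) - 2.5 = -9.6
ŷ1 = (2.0)·(-4) + (-1.3)·(-4) + (-1.0)·(3) - 2.5 = -8.3
ŷ2 = (2.0)·(5) + (-1.3)·(-5) + (-1.0)·(5) - 2.5 = 9.0
ŷ3 = (2.0)·(0) + (-1.3)·(-3) + (-1.0)·(-4) - 2.5 = 5.4
errors² = [1.21, 0.81, 0.09, 0.16]
MSE = 2.2700/4 = 0.5675

0.5675


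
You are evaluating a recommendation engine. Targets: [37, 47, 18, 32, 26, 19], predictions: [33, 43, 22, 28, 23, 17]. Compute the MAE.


Absolute errors: |37-33|=4, |47-43|=4, |18-22|=4, |32-28|=4, |26-23|=3, |19-17|=2
Sum = 21
MAE = 21/6 = 7/2

7/2


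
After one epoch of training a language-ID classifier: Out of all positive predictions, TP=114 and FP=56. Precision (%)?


Precision = TP/(TP+FP)
= 114/(114+56)
= 114/170 = 67.06%

67.06%


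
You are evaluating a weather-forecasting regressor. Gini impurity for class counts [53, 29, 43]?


Probabilities: [53/125, 29/125, 43/125] ≈ [0.424, 0.232, 0.344]
Σpᵢ² = (2809 + 841 + 1849)/125² = 5499/15625
Gini = 1 - Σpᵢ² = 1 - 5499/15625 = 0.6481

0.6481


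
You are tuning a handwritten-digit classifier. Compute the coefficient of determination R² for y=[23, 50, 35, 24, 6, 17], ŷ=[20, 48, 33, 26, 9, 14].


ȳ = 25.8333
SS_res = Σ(y-ŷ)² = 39
SS_tot = Σ(y-ȳ)² = 1150.83
R² = 1 - SS_res/SS_tot = 1 - 0.0339 = 0.9661

0.9661


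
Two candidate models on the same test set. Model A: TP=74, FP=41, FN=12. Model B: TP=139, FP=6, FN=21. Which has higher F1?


Model A: P=74/115=0.6435, R=74/86=0.8605, F1=2PR/(P+R)=2TP/(2TP+FP+FN)=148/201=0.7363
Model B: P=139/145=0.9586, R=139/160=0.8688, F1=2PR/(P+R)=2TP/(2TP+FP+FN)=278/305=0.9115
0.7363 < 0.9115 → Model B

Model B


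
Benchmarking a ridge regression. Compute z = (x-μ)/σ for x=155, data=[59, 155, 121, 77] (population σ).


μ = 103, σ = 37.55
z = (155 - 103)/37.55 = 1.3848

1.3848


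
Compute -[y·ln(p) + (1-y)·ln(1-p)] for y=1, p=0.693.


BCE = -[y·ln(p) + (1-y)·ln(1-p)]
= -1·ln(0.693) - 0
= -ln(0.693) = 0.3667

0.3667


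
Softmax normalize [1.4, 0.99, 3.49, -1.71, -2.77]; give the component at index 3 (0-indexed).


Exponentials: e^1.4=4.0552, e^0.99=2.6912, e^3.49=32.7859, e^-1.71=0.1809, e^-2.77=0.0627
Sum = 39.7759
Softmax = [0.102, 0.0677, 0.8243, 0.0045, 0.0016]
p[3] = 0.1809/39.7759 = 0.0045

0.0045


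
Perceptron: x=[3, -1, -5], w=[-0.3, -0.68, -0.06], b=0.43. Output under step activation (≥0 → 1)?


z = (3)·(-0.3) + (-1)·(-0.68) + (-5)·(-0.06) + 0.43
  = 0.51
step(z) = 1 (z≥0)

1


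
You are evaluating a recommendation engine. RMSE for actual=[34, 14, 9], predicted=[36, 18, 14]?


MSE = 45/3 = 15
RMSE = √(45/3) = 3.873

3.873


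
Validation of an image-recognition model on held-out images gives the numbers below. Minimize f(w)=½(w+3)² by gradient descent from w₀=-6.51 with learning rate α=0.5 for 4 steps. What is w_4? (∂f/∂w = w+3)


step 1: grad = -6.51+3 = -3.51; w = -6.51 - 0.5·(-3.51) = -4.755
step 2: grad = -4.755+3 = -1.755; w = -4.755 - 0.5·(-1.755) = -3.8775
step 3: grad = -3.8775+3 = -0.8775; w = -3.8775 - 0.5·(-0.8775) = -3.43875
step 4: grad = -3.43875+3 = -0.43875; w = -3.43875 - 0.5·(-0.43875) = -3.219375

-3.219375


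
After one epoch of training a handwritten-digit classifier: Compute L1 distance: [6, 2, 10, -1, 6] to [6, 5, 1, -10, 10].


d = |6-6| + |2-5| + |10-1| + |-1+ 10| + |6-10|
  = 0 + 3 + 9 + 9 + 4
  = 25

25


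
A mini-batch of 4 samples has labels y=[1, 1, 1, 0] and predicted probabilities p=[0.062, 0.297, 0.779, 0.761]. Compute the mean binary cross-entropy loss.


L[0] = -ln(0.062) = 2.7806
L[1] = -ln(0.297) = 1.214
L[2] = -ln(0.779) = 0.2497
L[3] = -ln(1-0.761) = -ln(0.239) = 1.4313
mean = (2.7806 + 1.214 + 0.2497 + 1.4313)/4 = 1.4189

1.4189


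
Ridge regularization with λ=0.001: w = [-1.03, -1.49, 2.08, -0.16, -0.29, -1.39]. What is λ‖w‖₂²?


‖w‖₂² = (-1.03)² + (-1.49)² + (2.08)² + (-0.16)² + (-0.29)² + (-1.39)²
     = 1.0609 + 2.2201 + 4.3264 + 0.0256 + 0.0841 + 1.9321
     = 9.6492
λ·‖w‖₂² = 0.001·9.6492 = 0.009649

0.009649


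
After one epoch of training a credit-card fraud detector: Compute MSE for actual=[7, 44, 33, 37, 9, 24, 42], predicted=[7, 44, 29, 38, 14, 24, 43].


Squared errors: (7-7)²=0, (44-44)²=0, (33-29)²=16, (37-38)²=1, (9-14)²=25, (24-24)²=0, (42-43)²=1
Sum = 43
MSE = 43/7 = 43/7

43/7


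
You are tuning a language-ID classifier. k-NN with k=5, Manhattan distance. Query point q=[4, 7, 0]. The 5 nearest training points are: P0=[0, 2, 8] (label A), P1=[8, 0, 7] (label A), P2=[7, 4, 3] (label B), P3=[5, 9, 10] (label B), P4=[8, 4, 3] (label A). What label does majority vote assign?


d(q,P0) = 17  (label A)
d(q,P1) = 18  (label A)
d(q,P2) = 9  (label B)
d(q,P3) = 13  (label B)
d(q,P4) = 10  (label A)
Votes: A=3, B=2
Majority → A

A


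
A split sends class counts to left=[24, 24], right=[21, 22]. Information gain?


Parent = [45, 46], H_parent = 0.9999
H_left = 1 (n=48), H_right = 0.9996 (n=43)
H_children = (48/91)·1 + (43/91)·0.9996 = 0.9998
IG = 0.9999 - 0.9998 = 0.0001

0.0001


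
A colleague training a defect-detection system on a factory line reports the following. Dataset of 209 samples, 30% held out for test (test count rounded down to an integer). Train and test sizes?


Test = ⌊209·30/100⌋ = 62
Train = 209 - 62 = 147

Train: 147, Test: 62


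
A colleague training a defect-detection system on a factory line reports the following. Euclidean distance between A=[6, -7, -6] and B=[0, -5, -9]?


d = √((6-0)² + (-7+ 5)² + (-6+ 9)²)
  = √(36 + 4 + 9)
  = √49 = 7.0

7.0


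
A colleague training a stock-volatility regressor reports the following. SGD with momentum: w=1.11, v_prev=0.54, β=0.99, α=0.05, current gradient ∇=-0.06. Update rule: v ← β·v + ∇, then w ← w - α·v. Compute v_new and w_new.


v_new = 0.99·0.54 - 0.06 = 0.5346 - 0.06 = 0.4746
w_new = 1.11 - 0.05·0.4746 = 1.11 - 0.02373 = 1.08627

v_new=0.4746, w_new=1.08627


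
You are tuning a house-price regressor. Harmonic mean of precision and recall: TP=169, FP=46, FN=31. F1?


Precision = 169/215 = 0.786
Recall = 169/200 = 0.845
F1 = 2·P·R/(P+R) = 2·TP/(2·TP+FP+FN) = 338/(338+46+31) = 338/415 = 0.8145

0.8145


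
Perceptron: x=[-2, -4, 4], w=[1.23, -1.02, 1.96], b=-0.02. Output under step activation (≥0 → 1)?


z = (-2)·(1.23) + (-4)·(-1.02) + (4)·(1.96) - 0.02
  = 9.44
step(z) = 1 (z≥0)

1


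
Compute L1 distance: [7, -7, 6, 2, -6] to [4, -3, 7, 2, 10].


d = |7-4| + |-7+ 3| + |6-7| + |2-2| + |-6-10|
  = 3 + 4 + 1 + 0 + 16
  = 24

24


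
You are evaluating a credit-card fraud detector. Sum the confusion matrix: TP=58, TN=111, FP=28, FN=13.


Total = TP + TN + FP + FN
= 58 + 111 + 28 + 13
= 210
(Predicted positive: 86, predicted negative: 124)

210
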